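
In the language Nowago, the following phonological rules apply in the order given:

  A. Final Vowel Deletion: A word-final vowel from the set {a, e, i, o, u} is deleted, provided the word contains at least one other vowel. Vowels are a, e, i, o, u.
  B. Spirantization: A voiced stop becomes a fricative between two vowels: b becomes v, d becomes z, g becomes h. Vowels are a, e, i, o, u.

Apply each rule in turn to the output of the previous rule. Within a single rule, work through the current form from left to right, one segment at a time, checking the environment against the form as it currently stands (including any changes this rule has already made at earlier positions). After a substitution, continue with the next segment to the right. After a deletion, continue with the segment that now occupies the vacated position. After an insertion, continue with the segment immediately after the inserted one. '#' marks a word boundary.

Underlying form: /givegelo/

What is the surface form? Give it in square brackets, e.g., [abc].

A Final Vowel Deletion: [givegelo] → [givegel]
B Spirantization: [givegel] → [givehel]

[givehel]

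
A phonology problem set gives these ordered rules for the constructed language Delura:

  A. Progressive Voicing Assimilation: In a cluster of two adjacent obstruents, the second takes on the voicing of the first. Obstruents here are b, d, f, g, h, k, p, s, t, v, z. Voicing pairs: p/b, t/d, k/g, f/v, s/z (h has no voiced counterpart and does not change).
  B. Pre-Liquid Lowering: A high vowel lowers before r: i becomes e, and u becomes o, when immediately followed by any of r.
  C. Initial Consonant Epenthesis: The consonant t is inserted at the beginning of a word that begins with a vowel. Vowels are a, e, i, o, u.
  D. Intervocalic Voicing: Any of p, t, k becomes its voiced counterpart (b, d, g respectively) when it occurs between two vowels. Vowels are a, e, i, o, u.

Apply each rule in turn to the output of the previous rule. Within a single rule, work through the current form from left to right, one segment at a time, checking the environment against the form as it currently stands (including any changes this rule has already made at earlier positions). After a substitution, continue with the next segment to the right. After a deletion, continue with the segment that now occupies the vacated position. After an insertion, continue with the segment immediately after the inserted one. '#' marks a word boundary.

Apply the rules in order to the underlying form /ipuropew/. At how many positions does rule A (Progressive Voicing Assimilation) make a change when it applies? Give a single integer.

A Progressive Voicing Assimilation: no change — [ipuropew]
B Pre-Liquid Lowering: [ipuropew] → [iporopew]
C Initial Consonant Epenthesis: [iporopew] → [tiporopew]
D Intervocalic Voicing: [tiporopew] → [tiborobew]
Rule A changed 0 position(s).

0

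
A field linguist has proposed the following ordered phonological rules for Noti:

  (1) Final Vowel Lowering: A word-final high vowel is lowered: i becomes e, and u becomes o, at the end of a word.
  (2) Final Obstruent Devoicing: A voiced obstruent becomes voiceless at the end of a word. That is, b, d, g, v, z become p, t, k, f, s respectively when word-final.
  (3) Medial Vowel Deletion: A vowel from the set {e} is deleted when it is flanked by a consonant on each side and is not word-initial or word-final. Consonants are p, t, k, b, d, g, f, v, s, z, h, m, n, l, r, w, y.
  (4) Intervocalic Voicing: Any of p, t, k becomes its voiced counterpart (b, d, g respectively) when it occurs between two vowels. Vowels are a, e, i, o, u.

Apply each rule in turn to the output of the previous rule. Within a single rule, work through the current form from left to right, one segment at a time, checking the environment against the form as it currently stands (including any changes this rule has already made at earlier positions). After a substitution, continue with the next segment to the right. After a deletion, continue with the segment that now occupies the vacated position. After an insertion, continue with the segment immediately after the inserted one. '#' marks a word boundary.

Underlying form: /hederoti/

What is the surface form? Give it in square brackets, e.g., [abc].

(1) Final Vowel Lowering: [hederoti] → [hederote]
(2) Final Obstruent Devoicing: no change — [hederote]
(3) Medial Vowel Deletion: [hederote] → [hdrote]
(4) Intervocalic Voicing: [hdrote] → [hdrode]

[hdrode]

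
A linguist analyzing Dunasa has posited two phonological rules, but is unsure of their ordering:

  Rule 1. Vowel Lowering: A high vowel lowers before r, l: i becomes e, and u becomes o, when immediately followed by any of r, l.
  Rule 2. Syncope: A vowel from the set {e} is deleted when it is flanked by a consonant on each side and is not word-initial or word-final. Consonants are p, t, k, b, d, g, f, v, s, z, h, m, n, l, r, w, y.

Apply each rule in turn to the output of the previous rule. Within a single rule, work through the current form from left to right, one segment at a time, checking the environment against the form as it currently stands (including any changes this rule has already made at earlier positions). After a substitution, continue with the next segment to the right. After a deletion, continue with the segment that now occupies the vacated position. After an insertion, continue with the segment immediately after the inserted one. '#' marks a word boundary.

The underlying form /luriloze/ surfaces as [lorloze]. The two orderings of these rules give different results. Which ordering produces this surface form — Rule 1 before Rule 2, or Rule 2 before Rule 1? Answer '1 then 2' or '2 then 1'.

Order 1 then 2:
  1 Vowel Lowering: [luriloze] → [loreloze]
  2 Syncope: [loreloze] → [lorloze]
  result: [lorloze]
Order 2 then 1:
  2 Syncope: no change — [luriloze]
  1 Vowel Lowering: [luriloze] → [loreloze]
  result: [loreloze]

1 then 2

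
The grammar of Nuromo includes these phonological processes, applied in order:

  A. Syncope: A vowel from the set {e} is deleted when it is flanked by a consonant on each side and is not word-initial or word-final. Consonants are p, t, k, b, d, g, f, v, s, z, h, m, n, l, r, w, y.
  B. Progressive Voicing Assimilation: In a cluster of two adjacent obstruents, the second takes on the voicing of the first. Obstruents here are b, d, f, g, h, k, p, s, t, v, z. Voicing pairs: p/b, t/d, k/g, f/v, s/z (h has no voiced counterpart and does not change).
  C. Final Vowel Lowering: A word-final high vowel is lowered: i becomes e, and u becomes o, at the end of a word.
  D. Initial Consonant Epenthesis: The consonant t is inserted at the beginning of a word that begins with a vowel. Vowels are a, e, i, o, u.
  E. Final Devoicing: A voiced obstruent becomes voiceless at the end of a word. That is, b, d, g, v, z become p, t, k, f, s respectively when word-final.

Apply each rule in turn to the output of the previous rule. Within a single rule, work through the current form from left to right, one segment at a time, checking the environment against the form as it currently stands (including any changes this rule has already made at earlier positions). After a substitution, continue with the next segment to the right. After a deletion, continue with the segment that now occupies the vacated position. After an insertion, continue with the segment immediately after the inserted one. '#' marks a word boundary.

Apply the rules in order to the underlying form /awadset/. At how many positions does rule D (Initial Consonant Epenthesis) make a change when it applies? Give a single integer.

1

A Syncope: [awadset] → [awadst]
B Progressive Voicing Assimilation: [awadst] → [awadzd]
C Final Vowel Lowering: no change — [awadzd]
D Initial Consonant Epenthesis: [awadzd] → [tawadzd]
E Final Devoicing: [tawadzd] → [tawadzt]
Rule D changed 1 position(s).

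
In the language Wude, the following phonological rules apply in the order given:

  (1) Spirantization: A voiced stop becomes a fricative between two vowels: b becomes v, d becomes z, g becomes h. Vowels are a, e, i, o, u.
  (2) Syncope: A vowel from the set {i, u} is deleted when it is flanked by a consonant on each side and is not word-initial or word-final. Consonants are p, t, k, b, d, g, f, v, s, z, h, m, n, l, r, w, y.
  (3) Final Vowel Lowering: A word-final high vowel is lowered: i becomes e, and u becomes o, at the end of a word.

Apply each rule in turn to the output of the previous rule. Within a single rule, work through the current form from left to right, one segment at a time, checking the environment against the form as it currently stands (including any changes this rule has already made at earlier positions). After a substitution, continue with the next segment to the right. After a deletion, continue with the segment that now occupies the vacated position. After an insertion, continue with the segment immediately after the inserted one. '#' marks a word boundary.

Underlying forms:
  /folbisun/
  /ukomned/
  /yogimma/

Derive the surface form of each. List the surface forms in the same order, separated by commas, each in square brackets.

[folbsn], [ukomned], [yohmma]

/folbisun/:
  (1) Spirantization: no change — [folbisun]
  (2) Syncope: [folbisun] → [folbsn]
  (3) Final Vowel Lowering: no change — [folbsn]
/ukomned/:
  (1) Spirantization: no change — [ukomned]
  (2) Syncope: no change — [ukomned]
  (3) Final Vowel Lowering: no change — [ukomned]
/yogimma/:
  (1) Spirantization: [yogimma] → [yohimma]
  (2) Syncope: [yohimma] → [yohmma]
  (3) Final Vowel Lowering: no change — [yohmma]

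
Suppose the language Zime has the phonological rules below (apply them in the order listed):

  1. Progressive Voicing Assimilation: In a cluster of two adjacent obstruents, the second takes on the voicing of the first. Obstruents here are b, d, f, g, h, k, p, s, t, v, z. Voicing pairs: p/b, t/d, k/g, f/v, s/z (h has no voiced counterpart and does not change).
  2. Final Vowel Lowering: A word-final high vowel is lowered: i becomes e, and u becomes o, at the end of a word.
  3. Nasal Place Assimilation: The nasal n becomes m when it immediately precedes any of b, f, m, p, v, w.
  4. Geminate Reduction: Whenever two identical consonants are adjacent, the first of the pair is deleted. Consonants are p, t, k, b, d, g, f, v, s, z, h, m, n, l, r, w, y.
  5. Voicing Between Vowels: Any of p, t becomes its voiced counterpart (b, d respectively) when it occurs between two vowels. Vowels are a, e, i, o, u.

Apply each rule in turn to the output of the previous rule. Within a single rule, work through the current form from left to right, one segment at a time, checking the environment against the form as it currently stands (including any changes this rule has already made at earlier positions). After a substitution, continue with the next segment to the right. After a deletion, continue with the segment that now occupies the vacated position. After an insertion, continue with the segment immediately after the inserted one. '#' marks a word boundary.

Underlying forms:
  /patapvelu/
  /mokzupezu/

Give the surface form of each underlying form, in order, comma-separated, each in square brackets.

/patapvelu/:
  1 Progressive Voicing Assimilation: [patapvelu] → [patapfelu]
  2 Final Vowel Lowering: [patapfelu] → [patapfelo]
  3 Nasal Place Assimilation: no change — [patapfelo]
  4 Geminate Reduction: no change — [patapfelo]
  5 Voicing Between Vowels: [patapfelo] → [padapfelo]
/mokzupezu/:
  1 Progressive Voicing Assimilation: [mokzupezu] → [moksupezu]
  2 Final Vowel Lowering: [moksupezu] → [moksupezo]
  3 Nasal Place Assimilation: no change — [moksupezo]
  4 Geminate Reduction: no change — [moksupezo]
  5 Voicing Between Vowels: [moksupezo] → [moksubezo]

[padapfelo], [moksubezo]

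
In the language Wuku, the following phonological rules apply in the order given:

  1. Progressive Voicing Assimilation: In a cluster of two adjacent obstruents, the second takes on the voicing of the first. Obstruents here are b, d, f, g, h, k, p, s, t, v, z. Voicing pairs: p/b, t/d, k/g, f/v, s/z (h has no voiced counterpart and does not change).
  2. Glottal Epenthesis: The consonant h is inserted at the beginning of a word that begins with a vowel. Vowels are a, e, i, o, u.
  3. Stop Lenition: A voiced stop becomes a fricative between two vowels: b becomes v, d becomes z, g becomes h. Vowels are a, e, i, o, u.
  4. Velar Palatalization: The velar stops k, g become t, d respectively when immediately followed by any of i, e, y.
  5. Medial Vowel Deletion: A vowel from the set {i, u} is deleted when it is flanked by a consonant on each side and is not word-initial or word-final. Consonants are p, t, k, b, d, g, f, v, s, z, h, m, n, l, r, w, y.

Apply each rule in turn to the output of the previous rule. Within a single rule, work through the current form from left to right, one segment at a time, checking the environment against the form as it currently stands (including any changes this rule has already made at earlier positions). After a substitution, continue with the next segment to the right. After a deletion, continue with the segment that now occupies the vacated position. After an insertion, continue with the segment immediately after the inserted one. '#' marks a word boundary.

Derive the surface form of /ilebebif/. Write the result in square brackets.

[hlevevf]

1 Progressive Voicing Assimilation: no change — [ilebebif]
2 Glottal Epenthesis: [ilebebif] → [hilebebif]
3 Stop Lenition: [hilebebif] → [hilevevif]
4 Velar Palatalization: no change — [hilevevif]
5 Medial Vowel Deletion: [hilevevif] → [hlevevf]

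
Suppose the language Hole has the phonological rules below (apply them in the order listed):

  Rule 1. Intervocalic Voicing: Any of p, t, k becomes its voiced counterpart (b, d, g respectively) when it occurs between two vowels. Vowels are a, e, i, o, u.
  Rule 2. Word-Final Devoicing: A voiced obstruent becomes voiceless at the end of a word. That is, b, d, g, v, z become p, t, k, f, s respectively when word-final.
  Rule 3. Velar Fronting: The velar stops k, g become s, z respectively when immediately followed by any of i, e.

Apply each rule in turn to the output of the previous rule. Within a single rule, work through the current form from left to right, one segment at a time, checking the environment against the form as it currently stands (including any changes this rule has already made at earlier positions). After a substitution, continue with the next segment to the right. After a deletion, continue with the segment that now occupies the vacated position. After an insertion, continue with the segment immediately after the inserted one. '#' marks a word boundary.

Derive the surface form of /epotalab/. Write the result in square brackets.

[ebodalap]

Rule 1 Intervocalic Voicing: [epotalab] → [ebodalab]
Rule 2 Word-Final Devoicing: [ebodalab] → [ebodalap]
Rule 3 Velar Fronting: no change — [ebodalap]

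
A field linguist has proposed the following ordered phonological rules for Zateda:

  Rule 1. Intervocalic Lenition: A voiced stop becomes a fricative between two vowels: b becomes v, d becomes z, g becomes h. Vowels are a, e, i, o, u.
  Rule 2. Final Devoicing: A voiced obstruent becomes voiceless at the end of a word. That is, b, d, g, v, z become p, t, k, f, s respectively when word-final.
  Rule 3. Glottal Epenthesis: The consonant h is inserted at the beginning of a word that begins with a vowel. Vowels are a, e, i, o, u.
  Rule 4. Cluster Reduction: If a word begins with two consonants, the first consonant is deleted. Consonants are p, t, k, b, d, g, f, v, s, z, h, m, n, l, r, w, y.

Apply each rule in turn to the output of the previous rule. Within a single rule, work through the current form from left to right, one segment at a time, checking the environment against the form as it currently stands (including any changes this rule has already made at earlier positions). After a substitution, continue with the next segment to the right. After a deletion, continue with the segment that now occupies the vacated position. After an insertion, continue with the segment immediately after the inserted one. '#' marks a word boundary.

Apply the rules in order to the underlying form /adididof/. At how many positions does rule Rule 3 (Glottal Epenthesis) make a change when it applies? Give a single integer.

Rule 1 Intervocalic Lenition: [adididof] → [azizizof]
Rule 2 Final Devoicing: no change — [azizizof]
Rule 3 Glottal Epenthesis: [azizizof] → [hazizizof]
Rule 4 Cluster Reduction: no change — [hazizizof]
Rule Rule 3 changed 1 position(s).

1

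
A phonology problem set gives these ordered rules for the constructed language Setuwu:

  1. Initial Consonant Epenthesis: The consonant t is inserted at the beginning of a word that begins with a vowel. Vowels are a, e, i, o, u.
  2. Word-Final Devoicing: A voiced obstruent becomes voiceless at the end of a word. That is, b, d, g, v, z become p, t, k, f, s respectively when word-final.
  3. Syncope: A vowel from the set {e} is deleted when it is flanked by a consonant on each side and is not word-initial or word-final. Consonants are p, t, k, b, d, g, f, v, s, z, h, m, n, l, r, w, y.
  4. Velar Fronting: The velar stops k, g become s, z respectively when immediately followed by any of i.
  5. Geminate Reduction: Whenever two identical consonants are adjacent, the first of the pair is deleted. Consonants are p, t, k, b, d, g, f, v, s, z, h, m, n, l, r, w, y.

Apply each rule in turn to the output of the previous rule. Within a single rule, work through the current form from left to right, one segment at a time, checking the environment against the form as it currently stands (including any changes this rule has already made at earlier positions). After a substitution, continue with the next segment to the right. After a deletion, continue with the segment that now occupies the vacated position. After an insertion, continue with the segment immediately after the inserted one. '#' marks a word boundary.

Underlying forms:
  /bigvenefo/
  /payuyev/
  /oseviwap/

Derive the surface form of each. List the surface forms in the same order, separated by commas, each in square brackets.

/bigvenefo/:
  1 Initial Consonant Epenthesis: no change — [bigvenefo]
  2 Word-Final Devoicing: no change — [bigvenefo]
  3 Syncope: [bigvenefo] → [bigvnfo]
  4 Velar Fronting: no change — [bigvnfo]
  5 Geminate Reduction: no change — [bigvnfo]
/payuyev/:
  1 Initial Consonant Epenthesis: no change — [payuyev]
  2 Word-Final Devoicing: [payuyev] → [payuyef]
  3 Syncope: [payuyef] → [payuyf]
  4 Velar Fronting: no change — [payuyf]
  5 Geminate Reduction: no change — [payuyf]
/oseviwap/:
  1 Initial Consonant Epenthesis: [oseviwap] → [toseviwap]
  2 Word-Final Devoicing: no change — [toseviwap]
  3 Syncope: [toseviwap] → [tosviwap]
  4 Velar Fronting: no change — [tosviwap]
  5 Geminate Reduction: no change — [tosviwap]

[bigvnfo], [payuyf], [tosviwap]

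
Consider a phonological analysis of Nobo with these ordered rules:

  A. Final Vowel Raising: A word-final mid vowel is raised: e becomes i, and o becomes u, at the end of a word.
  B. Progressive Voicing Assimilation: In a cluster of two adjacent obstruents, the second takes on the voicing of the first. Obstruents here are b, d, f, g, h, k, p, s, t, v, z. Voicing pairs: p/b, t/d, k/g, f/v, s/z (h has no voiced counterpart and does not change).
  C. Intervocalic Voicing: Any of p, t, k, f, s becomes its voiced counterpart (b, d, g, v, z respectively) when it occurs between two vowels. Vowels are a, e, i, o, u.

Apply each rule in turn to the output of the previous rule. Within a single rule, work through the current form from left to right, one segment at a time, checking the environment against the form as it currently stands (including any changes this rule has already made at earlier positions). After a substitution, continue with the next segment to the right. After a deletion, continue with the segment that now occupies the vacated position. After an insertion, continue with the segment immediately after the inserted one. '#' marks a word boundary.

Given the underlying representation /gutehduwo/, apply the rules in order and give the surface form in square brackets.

[gudehtuwu]

A Final Vowel Raising: [gutehduwo] → [gutehduwu]
B Progressive Voicing Assimilation: [gutehduwu] → [gutehtuwu]
C Intervocalic Voicing: [gutehtuwu] → [gudehtuwu]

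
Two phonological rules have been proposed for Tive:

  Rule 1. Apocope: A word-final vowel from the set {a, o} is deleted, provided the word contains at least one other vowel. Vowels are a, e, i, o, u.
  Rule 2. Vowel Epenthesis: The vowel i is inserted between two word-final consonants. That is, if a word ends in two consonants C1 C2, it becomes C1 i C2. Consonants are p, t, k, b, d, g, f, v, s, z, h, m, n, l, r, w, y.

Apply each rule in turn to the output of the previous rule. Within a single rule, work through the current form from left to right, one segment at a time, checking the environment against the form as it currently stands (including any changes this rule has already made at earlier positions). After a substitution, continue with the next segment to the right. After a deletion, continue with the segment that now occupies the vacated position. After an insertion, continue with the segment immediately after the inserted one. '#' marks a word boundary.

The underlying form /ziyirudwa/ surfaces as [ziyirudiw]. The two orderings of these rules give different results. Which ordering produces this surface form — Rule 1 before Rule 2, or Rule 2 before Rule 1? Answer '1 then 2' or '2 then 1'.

1 then 2

Order 1 then 2:
  1 Apocope: [ziyirudwa] → [ziyirudw]
  2 Vowel Epenthesis: [ziyirudw] → [ziyirudiw]
  result: [ziyirudiw]
Order 2 then 1:
  2 Vowel Epenthesis: no change — [ziyirudwa]
  1 Apocope: [ziyirudwa] → [ziyirudw]
  result: [ziyirudw]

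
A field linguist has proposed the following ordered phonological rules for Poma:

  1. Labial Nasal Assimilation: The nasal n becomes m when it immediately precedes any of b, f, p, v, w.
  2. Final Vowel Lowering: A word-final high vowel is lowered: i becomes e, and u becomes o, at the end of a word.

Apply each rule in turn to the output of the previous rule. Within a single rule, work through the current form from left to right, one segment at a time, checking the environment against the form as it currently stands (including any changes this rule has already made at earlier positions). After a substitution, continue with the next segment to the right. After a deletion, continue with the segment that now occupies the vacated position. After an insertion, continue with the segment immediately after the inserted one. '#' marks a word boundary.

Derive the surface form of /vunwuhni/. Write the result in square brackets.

[vumwuhne]

1 Labial Nasal Assimilation: [vunwuhni] → [vumwuhni]
2 Final Vowel Lowering: [vumwuhni] → [vumwuhne]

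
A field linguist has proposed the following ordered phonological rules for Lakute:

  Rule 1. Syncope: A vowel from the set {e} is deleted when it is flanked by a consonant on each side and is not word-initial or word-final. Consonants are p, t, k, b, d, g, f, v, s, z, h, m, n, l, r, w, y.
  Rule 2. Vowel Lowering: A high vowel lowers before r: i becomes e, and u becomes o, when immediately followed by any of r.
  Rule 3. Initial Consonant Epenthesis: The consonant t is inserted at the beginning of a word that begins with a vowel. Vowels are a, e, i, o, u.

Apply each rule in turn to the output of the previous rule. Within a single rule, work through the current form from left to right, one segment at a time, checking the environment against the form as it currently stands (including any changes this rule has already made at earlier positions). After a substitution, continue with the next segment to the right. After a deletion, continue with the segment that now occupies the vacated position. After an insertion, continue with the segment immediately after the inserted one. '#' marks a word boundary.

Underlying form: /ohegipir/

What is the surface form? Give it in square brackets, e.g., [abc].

[tohgiper]

Rule 1 Syncope: [ohegipir] → [ohgipir]
Rule 2 Vowel Lowering: [ohgipir] → [ohgiper]
Rule 3 Initial Consonant Epenthesis: [ohgiper] → [tohgiper]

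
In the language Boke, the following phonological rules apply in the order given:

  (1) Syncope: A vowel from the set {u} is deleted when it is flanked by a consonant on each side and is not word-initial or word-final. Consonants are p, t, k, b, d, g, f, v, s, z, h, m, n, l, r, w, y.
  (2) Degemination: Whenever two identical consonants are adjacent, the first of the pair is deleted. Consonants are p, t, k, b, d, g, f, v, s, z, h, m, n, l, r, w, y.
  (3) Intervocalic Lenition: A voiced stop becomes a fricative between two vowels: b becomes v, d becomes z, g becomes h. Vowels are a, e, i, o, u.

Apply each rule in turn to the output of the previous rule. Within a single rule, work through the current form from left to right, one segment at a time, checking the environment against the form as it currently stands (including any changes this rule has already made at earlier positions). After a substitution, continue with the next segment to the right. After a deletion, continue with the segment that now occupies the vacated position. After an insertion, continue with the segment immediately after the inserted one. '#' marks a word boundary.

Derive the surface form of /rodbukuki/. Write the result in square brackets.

[rodbki]

(1) Syncope: [rodbukuki] → [rodbkki]
(2) Degemination: [rodbkki] → [rodbki]
(3) Intervocalic Lenition: no change — [rodbki]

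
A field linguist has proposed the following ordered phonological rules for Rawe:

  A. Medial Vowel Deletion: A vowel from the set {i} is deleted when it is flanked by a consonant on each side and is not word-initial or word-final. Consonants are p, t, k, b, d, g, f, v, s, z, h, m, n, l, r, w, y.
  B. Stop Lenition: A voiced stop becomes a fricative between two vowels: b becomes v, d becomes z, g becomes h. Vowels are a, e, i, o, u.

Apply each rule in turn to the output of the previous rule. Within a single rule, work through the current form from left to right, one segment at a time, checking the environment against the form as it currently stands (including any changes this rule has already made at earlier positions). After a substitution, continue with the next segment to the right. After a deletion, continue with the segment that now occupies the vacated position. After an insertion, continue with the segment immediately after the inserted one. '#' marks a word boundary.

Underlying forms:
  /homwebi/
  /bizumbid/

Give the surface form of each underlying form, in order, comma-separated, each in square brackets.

[homwevi], [bzumbd]

/homwebi/:
  A Medial Vowel Deletion: no change — [homwebi]
  B Stop Lenition: [homwebi] → [homwevi]
/bizumbid/:
  A Medial Vowel Deletion: [bizumbid] → [bzumbd]
  B Stop Lenition: no change — [bzumbd]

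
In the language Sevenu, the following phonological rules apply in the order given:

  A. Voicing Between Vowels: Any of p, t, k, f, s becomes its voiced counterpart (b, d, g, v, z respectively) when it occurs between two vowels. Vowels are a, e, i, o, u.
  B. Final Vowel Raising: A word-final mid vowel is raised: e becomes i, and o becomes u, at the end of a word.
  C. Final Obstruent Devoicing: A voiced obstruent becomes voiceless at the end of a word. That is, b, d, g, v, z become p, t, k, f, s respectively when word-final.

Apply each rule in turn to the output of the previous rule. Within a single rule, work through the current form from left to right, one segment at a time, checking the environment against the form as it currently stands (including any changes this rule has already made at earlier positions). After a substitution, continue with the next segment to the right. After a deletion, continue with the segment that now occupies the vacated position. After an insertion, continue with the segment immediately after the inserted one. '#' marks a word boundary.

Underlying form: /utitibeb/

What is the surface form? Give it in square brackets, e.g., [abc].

A Voicing Between Vowels: [utitibeb] → [udidibeb]
B Final Vowel Raising: no change — [udidibeb]
C Final Obstruent Devoicing: [udidibeb] → [udidibep]

[udidibep]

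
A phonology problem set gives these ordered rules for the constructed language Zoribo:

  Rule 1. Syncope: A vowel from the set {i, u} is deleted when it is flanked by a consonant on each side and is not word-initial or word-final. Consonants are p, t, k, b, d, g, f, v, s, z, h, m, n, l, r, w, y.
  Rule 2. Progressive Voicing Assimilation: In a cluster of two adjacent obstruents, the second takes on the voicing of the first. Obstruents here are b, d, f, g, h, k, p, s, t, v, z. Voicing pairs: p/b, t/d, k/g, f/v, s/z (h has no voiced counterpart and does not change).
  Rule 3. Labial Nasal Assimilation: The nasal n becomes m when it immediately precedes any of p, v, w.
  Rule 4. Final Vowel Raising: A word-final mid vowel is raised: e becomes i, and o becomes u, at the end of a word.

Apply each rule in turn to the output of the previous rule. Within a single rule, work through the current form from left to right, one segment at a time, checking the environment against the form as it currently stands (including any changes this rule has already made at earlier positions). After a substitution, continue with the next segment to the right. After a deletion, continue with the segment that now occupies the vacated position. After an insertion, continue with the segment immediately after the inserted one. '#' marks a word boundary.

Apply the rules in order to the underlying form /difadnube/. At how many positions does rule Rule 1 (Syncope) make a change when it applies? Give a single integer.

2

Rule 1 Syncope: [difadnube] → [dfadnbe]
Rule 2 Progressive Voicing Assimilation: [dfadnbe] → [dvadnbe]
Rule 3 Labial Nasal Assimilation: no change — [dvadnbe]
Rule 4 Final Vowel Raising: [dvadnbe] → [dvadnbi]
Rule Rule 1 changed 2 position(s).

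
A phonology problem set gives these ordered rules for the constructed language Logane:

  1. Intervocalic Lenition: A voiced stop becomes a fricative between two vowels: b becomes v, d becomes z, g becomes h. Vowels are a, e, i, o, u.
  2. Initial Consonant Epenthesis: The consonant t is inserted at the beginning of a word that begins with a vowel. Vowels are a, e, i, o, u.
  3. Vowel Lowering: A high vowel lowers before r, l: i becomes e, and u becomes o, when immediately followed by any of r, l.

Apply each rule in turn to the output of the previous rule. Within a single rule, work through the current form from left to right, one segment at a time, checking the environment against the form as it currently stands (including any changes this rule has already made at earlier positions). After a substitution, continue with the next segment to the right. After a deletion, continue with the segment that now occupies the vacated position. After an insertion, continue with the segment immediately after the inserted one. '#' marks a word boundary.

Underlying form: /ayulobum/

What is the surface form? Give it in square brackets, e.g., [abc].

[tayolovum]

1 Intervocalic Lenition: [ayulobum] → [ayulovum]
2 Initial Consonant Epenthesis: [ayulovum] → [tayulovum]
3 Vowel Lowering: [tayulovum] → [tayolovum]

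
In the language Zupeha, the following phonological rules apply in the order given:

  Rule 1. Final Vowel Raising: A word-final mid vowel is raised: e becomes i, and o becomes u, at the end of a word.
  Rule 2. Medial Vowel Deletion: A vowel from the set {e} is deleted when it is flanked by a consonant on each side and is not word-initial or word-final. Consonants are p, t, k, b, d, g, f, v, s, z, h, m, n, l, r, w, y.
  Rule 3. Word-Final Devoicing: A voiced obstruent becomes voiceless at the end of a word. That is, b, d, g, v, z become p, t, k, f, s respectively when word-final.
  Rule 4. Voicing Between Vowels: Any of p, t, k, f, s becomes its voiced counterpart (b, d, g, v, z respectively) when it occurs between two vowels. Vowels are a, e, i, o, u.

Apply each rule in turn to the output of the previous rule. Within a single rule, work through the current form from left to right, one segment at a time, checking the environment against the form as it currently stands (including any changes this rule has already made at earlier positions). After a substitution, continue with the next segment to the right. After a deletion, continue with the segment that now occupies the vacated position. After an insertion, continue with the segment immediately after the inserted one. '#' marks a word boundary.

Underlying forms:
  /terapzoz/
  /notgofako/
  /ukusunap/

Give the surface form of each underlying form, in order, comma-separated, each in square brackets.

[trapzos], [notgovagu], [uguzunap]

/terapzoz/:
  Rule 1 Final Vowel Raising: no change — [terapzoz]
  Rule 2 Medial Vowel Deletion: [terapzoz] → [trapzoz]
  Rule 3 Word-Final Devoicing: [trapzoz] → [trapzos]
  Rule 4 Voicing Between Vowels: no change — [trapzos]
/notgofako/:
  Rule 1 Final Vowel Raising: [notgofako] → [notgofaku]
  Rule 2 Medial Vowel Deletion: no change — [notgofaku]
  Rule 3 Word-Final Devoicing: no change — [notgofaku]
  Rule 4 Voicing Between Vowels: [notgofaku] → [notgovagu]
/ukusunap/:
  Rule 1 Final Vowel Raising: no change — [ukusunap]
  Rule 2 Medial Vowel Deletion: no change — [ukusunap]
  Rule 3 Word-Final Devoicing: no change — [ukusunap]
  Rule 4 Voicing Between Vowels: [ukusunap] → [uguzunap]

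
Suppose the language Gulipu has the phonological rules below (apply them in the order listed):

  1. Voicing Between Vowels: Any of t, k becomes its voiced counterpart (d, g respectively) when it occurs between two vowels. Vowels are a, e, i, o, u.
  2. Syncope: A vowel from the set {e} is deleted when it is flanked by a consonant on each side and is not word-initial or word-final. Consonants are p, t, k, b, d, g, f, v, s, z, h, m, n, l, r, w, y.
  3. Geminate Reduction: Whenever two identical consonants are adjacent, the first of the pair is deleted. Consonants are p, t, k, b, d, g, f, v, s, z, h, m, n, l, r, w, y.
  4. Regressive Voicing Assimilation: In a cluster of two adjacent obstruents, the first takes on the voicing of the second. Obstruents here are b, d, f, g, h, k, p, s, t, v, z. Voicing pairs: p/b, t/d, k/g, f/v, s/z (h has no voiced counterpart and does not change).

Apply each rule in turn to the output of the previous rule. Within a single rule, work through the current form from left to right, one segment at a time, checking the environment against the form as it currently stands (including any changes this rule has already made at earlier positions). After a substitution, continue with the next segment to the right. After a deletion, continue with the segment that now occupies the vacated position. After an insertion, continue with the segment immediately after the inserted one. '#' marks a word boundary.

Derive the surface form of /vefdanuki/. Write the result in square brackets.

[fvdanugi]

1 Voicing Between Vowels: [vefdanuki] → [vefdanugi]
2 Syncope: [vefdanugi] → [vfdanugi]
3 Geminate Reduction: no change — [vfdanugi]
4 Regressive Voicing Assimilation: [vfdanugi] → [fvdanugi]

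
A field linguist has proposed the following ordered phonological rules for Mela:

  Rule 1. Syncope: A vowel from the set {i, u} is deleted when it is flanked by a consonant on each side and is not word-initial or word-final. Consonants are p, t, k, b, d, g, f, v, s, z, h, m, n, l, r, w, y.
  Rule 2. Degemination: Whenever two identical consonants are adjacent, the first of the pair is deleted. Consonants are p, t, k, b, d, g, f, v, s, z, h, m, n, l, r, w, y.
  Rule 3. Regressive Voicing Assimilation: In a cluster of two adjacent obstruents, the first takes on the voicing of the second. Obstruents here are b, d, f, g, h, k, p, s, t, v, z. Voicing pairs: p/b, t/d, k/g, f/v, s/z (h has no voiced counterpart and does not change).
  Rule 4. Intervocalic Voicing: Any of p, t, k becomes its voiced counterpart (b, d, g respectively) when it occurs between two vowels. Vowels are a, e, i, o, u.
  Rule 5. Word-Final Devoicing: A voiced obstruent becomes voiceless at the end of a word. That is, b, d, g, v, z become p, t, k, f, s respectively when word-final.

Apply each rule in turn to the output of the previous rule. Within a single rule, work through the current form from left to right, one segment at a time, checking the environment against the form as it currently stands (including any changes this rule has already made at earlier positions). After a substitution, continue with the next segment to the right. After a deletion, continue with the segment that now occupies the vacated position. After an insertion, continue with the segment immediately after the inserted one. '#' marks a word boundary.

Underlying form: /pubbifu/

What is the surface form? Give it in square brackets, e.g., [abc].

[bpfu]

Rule 1 Syncope: [pubbifu] → [pbbfu]
Rule 2 Degemination: [pbbfu] → [pbfu]
Rule 3 Regressive Voicing Assimilation: [pbfu] → [bpfu]
Rule 4 Intervocalic Voicing: no change — [bpfu]
Rule 5 Word-Final Devoicing: no change — [bpfu]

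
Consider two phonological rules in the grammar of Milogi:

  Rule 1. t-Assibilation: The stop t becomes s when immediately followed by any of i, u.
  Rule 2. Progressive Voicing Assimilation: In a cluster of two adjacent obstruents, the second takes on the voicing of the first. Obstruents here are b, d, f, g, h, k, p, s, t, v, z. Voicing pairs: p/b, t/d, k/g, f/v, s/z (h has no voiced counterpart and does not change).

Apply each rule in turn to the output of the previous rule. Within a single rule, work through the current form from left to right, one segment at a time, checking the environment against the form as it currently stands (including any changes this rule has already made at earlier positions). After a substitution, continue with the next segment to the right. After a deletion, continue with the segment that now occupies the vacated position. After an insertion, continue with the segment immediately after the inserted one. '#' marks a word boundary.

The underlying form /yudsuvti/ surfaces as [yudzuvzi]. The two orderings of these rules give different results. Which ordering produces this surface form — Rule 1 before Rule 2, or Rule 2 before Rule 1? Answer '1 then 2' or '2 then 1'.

1 then 2

Order 1 then 2:
  1 t-Assibilation: [yudsuvti] → [yudsuvsi]
  2 Progressive Voicing Assimilation: [yudsuvsi] → [yudzuvzi]
  result: [yudzuvzi]
Order 2 then 1:
  2 Progressive Voicing Assimilation: [yudsuvti] → [yudzuvdi]
  1 t-Assibilation: no change — [yudzuvdi]
  result: [yudzuvdi]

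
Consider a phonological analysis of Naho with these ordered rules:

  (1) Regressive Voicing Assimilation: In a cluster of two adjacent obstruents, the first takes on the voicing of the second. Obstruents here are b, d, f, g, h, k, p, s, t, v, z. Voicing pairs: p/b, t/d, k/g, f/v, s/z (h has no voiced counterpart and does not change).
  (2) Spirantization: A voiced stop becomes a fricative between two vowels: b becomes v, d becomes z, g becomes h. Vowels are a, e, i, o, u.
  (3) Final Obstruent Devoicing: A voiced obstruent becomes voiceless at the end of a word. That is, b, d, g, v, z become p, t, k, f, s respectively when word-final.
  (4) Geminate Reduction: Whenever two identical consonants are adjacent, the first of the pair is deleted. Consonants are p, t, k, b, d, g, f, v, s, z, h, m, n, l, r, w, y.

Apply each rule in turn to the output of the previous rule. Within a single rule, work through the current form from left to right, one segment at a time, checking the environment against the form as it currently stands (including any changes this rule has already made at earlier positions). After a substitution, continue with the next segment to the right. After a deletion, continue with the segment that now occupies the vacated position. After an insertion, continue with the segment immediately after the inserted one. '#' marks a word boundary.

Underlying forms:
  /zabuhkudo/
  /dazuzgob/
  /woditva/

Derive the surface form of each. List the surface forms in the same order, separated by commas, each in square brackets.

[zavuhkuzo], [dazuzgop], [wozidva]

/zabuhkudo/:
  (1) Regressive Voicing Assimilation: no change — [zabuhkudo]
  (2) Spirantization: [zabuhkudo] → [zavuhkuzo]
  (3) Final Obstruent Devoicing: no change — [zavuhkuzo]
  (4) Geminate Reduction: no change — [zavuhkuzo]
/dazuzgob/:
  (1) Regressive Voicing Assimilation: no change — [dazuzgob]
  (2) Spirantization: no change — [dazuzgob]
  (3) Final Obstruent Devoicing: [dazuzgob] → [dazuzgop]
  (4) Geminate Reduction: no change — [dazuzgop]
/woditva/:
  (1) Regressive Voicing Assimilation: [woditva] → [wodidva]
  (2) Spirantization: [wodidva] → [wozidva]
  (3) Final Obstruent Devoicing: no change — [wozidva]
  (4) Geminate Reduction: no change — [wozidva]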